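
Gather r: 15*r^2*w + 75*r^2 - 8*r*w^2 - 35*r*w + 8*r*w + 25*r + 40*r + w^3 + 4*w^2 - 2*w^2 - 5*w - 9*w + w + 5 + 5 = r^2*(15*w + 75) + r*(-8*w^2 - 27*w + 65) + w^3 + 2*w^2 - 13*w + 10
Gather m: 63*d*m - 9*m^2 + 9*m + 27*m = -9*m^2 + m*(63*d + 36)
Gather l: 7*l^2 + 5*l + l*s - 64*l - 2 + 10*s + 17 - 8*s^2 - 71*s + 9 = 7*l^2 + l*(s - 59) - 8*s^2 - 61*s + 24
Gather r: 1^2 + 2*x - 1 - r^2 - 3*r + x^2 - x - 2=-r^2 - 3*r + x^2 + x - 2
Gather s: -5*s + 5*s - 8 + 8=0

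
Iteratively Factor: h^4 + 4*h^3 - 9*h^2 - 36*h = (h)*(h^3 + 4*h^2 - 9*h - 36) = h*(h + 4)*(h^2 - 9) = h*(h + 3)*(h + 4)*(h - 3)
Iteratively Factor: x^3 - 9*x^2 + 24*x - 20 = (x - 5)*(x^2 - 4*x + 4) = (x - 5)*(x - 2)*(x - 2)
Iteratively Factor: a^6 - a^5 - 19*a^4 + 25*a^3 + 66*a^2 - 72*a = (a - 1)*(a^5 - 19*a^3 + 6*a^2 + 72*a) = a*(a - 1)*(a^4 - 19*a^2 + 6*a + 72) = a*(a - 1)*(a + 4)*(a^3 - 4*a^2 - 3*a + 18) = a*(a - 1)*(a + 2)*(a + 4)*(a^2 - 6*a + 9) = a*(a - 3)*(a - 1)*(a + 2)*(a + 4)*(a - 3)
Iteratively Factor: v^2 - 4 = (v - 2)*(v + 2)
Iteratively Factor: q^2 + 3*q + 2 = (q + 2)*(q + 1)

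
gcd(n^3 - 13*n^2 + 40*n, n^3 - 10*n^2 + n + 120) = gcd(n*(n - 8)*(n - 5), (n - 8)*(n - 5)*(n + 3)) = n^2 - 13*n + 40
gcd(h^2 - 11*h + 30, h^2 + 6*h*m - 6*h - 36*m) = h - 6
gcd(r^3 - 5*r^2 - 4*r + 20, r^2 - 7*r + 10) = r^2 - 7*r + 10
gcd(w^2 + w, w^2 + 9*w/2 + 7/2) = w + 1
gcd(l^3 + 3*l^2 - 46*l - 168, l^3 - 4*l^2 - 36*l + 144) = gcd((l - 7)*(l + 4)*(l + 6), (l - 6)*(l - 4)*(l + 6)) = l + 6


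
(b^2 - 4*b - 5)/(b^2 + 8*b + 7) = (b - 5)/(b + 7)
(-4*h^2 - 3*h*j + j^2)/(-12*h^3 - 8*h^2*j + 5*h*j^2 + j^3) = (4*h - j)/(12*h^2 - 4*h*j - j^2)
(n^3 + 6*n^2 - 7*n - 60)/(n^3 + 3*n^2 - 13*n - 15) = (n + 4)/(n + 1)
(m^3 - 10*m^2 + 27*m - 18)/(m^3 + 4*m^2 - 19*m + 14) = (m^2 - 9*m + 18)/(m^2 + 5*m - 14)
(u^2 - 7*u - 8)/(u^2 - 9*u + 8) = (u + 1)/(u - 1)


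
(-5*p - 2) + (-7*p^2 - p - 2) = -7*p^2 - 6*p - 4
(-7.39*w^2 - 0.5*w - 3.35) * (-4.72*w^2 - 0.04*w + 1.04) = 34.8808*w^4 + 2.6556*w^3 + 8.1464*w^2 - 0.386*w - 3.484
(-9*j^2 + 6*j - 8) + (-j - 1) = -9*j^2 + 5*j - 9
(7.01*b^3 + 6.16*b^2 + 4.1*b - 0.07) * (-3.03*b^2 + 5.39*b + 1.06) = -21.2403*b^5 + 19.1191*b^4 + 28.21*b^3 + 28.8407*b^2 + 3.9687*b - 0.0742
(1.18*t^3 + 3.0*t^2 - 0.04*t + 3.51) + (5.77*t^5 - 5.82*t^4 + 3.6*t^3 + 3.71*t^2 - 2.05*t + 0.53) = 5.77*t^5 - 5.82*t^4 + 4.78*t^3 + 6.71*t^2 - 2.09*t + 4.04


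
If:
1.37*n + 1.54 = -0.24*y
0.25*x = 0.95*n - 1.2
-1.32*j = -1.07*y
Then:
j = 0.810606060606061*y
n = -0.175182481751825*y - 1.12408759124088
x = -0.665693430656934*y - 9.07153284671533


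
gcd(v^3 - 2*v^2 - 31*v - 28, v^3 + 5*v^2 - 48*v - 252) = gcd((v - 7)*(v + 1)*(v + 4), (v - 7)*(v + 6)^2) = v - 7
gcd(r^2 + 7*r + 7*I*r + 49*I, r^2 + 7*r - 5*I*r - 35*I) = r + 7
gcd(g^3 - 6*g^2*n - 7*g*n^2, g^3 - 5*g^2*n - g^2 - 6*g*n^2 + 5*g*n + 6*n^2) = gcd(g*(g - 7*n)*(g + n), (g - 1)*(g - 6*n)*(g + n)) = g + n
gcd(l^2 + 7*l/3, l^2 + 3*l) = l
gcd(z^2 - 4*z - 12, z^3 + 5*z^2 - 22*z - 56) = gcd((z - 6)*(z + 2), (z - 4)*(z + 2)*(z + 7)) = z + 2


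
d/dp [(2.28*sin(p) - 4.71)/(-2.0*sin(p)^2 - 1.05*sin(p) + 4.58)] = (4.56*sin(p)^2 - 18.84*sin(p) + 5.4969)*cos(p)/(4.0*sin(p)^4 + 4.2*sin(p)^3 - 17.2175*sin(p)^2 - 9.618*sin(p) + 20.9764)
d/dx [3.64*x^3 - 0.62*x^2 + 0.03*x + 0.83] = 10.92*x^2 - 1.24*x + 0.03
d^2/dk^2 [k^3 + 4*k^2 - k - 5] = 6*k + 8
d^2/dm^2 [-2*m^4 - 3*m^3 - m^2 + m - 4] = -24*m^2 - 18*m - 2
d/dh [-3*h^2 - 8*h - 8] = -6*h - 8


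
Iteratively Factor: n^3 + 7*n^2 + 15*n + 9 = (n + 3)*(n^2 + 4*n + 3) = (n + 1)*(n + 3)*(n + 3)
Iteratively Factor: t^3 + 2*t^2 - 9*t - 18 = (t - 3)*(t^2 + 5*t + 6) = (t - 3)*(t + 2)*(t + 3)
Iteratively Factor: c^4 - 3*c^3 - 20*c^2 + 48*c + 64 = (c + 1)*(c^3 - 4*c^2 - 16*c + 64) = (c - 4)*(c + 1)*(c^2 - 16) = (c - 4)^2*(c + 1)*(c + 4)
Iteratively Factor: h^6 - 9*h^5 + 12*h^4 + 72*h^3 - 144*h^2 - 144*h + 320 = (h + 2)*(h^5 - 11*h^4 + 34*h^3 + 4*h^2 - 152*h + 160) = (h + 2)^2*(h^4 - 13*h^3 + 60*h^2 - 116*h + 80) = (h - 2)*(h + 2)^2*(h^3 - 11*h^2 + 38*h - 40) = (h - 2)^2*(h + 2)^2*(h^2 - 9*h + 20) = (h - 4)*(h - 2)^2*(h + 2)^2*(h - 5)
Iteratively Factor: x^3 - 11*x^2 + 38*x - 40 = (x - 5)*(x^2 - 6*x + 8) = (x - 5)*(x - 4)*(x - 2)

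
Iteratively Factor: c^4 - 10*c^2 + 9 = (c + 1)*(c^3 - c^2 - 9*c + 9) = (c - 3)*(c + 1)*(c^2 + 2*c - 3) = (c - 3)*(c + 1)*(c + 3)*(c - 1)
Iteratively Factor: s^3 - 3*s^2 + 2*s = (s)*(s^2 - 3*s + 2) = s*(s - 2)*(s - 1)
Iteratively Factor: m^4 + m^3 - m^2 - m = (m)*(m^3 + m^2 - m - 1) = m*(m + 1)*(m^2 - 1) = m*(m + 1)^2*(m - 1)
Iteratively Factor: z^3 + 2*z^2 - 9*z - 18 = (z - 3)*(z^2 + 5*z + 6) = (z - 3)*(z + 3)*(z + 2)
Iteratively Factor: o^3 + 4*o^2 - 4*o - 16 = (o + 2)*(o^2 + 2*o - 8) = (o + 2)*(o + 4)*(o - 2)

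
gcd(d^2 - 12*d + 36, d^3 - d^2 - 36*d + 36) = d - 6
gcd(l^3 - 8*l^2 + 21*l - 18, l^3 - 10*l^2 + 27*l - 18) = l - 3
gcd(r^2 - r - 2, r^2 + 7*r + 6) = r + 1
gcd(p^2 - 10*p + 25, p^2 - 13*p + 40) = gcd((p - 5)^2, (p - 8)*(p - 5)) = p - 5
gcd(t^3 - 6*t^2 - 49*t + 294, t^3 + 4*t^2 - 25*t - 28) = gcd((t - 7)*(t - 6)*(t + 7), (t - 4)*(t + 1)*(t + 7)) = t + 7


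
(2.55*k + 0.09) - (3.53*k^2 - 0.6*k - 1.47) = -3.53*k^2 + 3.15*k + 1.56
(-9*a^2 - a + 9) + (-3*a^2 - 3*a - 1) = -12*a^2 - 4*a + 8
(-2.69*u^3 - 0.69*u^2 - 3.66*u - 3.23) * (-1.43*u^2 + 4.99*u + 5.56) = 3.8467*u^5 - 12.4364*u^4 - 13.1657*u^3 - 17.4809*u^2 - 36.4673*u - 17.9588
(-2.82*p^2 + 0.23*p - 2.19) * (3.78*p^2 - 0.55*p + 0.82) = -10.6596*p^4 + 2.4204*p^3 - 10.7171*p^2 + 1.3931*p - 1.7958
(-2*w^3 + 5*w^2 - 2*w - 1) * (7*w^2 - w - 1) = -14*w^5 + 37*w^4 - 17*w^3 - 10*w^2 + 3*w + 1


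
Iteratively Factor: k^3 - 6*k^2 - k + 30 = (k - 3)*(k^2 - 3*k - 10) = (k - 5)*(k - 3)*(k + 2)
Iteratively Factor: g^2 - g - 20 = (g - 5)*(g + 4)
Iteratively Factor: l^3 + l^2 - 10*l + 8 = (l + 4)*(l^2 - 3*l + 2) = (l - 1)*(l + 4)*(l - 2)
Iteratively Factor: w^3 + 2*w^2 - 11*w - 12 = (w + 4)*(w^2 - 2*w - 3) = (w - 3)*(w + 4)*(w + 1)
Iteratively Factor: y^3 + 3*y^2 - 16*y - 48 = (y + 3)*(y^2 - 16) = (y + 3)*(y + 4)*(y - 4)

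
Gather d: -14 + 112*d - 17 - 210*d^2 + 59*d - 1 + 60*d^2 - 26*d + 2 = -150*d^2 + 145*d - 30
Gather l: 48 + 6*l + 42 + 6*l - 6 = 12*l + 84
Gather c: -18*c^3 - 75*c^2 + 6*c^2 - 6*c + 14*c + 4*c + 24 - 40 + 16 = -18*c^3 - 69*c^2 + 12*c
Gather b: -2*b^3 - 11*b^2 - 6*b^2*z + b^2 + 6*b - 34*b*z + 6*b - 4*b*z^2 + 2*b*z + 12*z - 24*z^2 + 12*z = -2*b^3 + b^2*(-6*z - 10) + b*(-4*z^2 - 32*z + 12) - 24*z^2 + 24*z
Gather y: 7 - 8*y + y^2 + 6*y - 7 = y^2 - 2*y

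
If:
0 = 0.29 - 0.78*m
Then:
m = 0.37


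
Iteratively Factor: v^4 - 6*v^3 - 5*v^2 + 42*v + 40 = (v + 1)*(v^3 - 7*v^2 + 2*v + 40) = (v - 5)*(v + 1)*(v^2 - 2*v - 8) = (v - 5)*(v - 4)*(v + 1)*(v + 2)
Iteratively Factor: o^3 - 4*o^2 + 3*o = (o - 3)*(o^2 - o) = o*(o - 3)*(o - 1)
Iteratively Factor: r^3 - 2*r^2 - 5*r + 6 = (r - 1)*(r^2 - r - 6) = (r - 3)*(r - 1)*(r + 2)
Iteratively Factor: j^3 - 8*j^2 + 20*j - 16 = (j - 2)*(j^2 - 6*j + 8) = (j - 2)^2*(j - 4)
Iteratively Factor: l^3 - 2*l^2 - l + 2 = (l + 1)*(l^2 - 3*l + 2) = (l - 1)*(l + 1)*(l - 2)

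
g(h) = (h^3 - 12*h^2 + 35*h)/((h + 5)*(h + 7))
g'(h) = (3*h^2 - 24*h + 35)/((h + 5)*(h + 7)) - (h^3 - 12*h^2 + 35*h)/((h + 5)*(h + 7)^2) - (h^3 - 12*h^2 + 35*h)/((h + 5)^2*(h + 7)) = (h^4 + 24*h^3 - 74*h^2 - 840*h + 1225)/(h^4 + 24*h^3 + 214*h^2 + 840*h + 1225)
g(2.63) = 0.37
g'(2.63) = -0.19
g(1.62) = 0.52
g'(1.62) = -0.07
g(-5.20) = 1797.47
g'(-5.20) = 7319.52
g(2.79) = 0.34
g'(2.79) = -0.19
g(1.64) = 0.51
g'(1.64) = -0.07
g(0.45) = 0.33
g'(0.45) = 0.51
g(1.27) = 0.52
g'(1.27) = 0.03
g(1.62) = 0.52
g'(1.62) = -0.07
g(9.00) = 0.32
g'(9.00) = 0.23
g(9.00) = 0.32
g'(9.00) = 0.23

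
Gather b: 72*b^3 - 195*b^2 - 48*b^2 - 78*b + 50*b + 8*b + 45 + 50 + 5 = 72*b^3 - 243*b^2 - 20*b + 100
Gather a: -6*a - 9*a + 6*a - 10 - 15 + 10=-9*a - 15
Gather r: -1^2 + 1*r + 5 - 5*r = 4 - 4*r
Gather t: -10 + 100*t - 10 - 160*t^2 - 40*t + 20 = -160*t^2 + 60*t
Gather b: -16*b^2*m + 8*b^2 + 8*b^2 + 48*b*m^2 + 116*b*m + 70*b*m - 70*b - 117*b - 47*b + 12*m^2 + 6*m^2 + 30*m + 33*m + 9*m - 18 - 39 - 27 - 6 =b^2*(16 - 16*m) + b*(48*m^2 + 186*m - 234) + 18*m^2 + 72*m - 90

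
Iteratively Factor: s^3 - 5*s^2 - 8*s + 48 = (s - 4)*(s^2 - s - 12) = (s - 4)^2*(s + 3)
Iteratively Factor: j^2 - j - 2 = (j + 1)*(j - 2)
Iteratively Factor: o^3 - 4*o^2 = (o)*(o^2 - 4*o) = o^2*(o - 4)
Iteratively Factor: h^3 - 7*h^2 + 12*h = (h - 4)*(h^2 - 3*h) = (h - 4)*(h - 3)*(h)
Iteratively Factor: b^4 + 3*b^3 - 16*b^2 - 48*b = (b + 4)*(b^3 - b^2 - 12*b) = (b - 4)*(b + 4)*(b^2 + 3*b) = b*(b - 4)*(b + 4)*(b + 3)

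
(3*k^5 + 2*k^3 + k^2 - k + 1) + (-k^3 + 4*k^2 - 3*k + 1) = 3*k^5 + k^3 + 5*k^2 - 4*k + 2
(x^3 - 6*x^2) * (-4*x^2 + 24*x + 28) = -4*x^5 + 48*x^4 - 116*x^3 - 168*x^2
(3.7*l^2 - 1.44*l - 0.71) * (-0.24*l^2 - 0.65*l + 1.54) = -0.888*l^4 - 2.0594*l^3 + 6.8044*l^2 - 1.7561*l - 1.0934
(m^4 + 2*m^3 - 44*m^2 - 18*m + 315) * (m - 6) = m^5 - 4*m^4 - 56*m^3 + 246*m^2 + 423*m - 1890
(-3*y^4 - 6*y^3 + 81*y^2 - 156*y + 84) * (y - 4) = -3*y^5 + 6*y^4 + 105*y^3 - 480*y^2 + 708*y - 336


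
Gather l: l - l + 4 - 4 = 0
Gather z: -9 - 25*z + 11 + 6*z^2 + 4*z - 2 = 6*z^2 - 21*z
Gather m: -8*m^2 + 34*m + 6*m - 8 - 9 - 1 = -8*m^2 + 40*m - 18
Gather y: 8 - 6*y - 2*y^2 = -2*y^2 - 6*y + 8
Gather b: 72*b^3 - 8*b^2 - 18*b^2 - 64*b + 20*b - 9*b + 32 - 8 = 72*b^3 - 26*b^2 - 53*b + 24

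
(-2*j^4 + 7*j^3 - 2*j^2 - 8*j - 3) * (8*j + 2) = -16*j^5 + 52*j^4 - 2*j^3 - 68*j^2 - 40*j - 6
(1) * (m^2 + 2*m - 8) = m^2 + 2*m - 8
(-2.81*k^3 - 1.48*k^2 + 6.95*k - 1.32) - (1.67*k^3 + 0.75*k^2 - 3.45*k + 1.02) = -4.48*k^3 - 2.23*k^2 + 10.4*k - 2.34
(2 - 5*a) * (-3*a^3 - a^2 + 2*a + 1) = 15*a^4 - a^3 - 12*a^2 - a + 2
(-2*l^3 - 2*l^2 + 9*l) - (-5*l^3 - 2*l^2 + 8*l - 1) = 3*l^3 + l + 1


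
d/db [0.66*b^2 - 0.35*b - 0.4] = 1.32*b - 0.35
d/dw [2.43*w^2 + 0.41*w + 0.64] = 4.86*w + 0.41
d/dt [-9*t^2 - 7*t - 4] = -18*t - 7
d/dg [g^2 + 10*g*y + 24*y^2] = 2*g + 10*y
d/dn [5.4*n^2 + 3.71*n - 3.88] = 10.8*n + 3.71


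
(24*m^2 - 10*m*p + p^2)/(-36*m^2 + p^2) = (-4*m + p)/(6*m + p)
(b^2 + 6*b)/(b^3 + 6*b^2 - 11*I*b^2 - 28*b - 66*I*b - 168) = b/(b^2 - 11*I*b - 28)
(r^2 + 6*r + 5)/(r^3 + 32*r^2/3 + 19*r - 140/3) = 3*(r + 1)/(3*r^2 + 17*r - 28)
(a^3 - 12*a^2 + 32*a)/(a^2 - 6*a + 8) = a*(a - 8)/(a - 2)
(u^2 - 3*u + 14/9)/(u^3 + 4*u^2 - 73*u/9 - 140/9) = (3*u - 2)/(3*u^2 + 19*u + 20)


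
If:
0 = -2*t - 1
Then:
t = -1/2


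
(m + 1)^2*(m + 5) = m^3 + 7*m^2 + 11*m + 5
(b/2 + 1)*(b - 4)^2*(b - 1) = b^4/2 - 7*b^3/2 + 3*b^2 + 16*b - 16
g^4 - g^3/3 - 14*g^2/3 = g^2*(g - 7/3)*(g + 2)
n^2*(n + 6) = n^3 + 6*n^2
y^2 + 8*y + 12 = (y + 2)*(y + 6)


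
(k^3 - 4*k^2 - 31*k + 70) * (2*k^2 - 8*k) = 2*k^5 - 16*k^4 - 30*k^3 + 388*k^2 - 560*k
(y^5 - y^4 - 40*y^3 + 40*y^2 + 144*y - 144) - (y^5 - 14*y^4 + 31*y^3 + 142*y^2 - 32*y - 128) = 13*y^4 - 71*y^3 - 102*y^2 + 176*y - 16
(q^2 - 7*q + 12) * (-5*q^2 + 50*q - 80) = -5*q^4 + 85*q^3 - 490*q^2 + 1160*q - 960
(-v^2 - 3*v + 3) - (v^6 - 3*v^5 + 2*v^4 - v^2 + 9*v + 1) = -v^6 + 3*v^5 - 2*v^4 - 12*v + 2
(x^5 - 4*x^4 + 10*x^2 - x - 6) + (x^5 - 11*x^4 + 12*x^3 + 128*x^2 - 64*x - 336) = 2*x^5 - 15*x^4 + 12*x^3 + 138*x^2 - 65*x - 342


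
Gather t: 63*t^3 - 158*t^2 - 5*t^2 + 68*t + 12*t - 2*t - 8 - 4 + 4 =63*t^3 - 163*t^2 + 78*t - 8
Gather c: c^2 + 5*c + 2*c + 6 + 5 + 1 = c^2 + 7*c + 12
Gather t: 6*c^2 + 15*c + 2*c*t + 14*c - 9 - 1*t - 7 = 6*c^2 + 29*c + t*(2*c - 1) - 16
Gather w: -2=-2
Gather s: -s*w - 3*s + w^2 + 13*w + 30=s*(-w - 3) + w^2 + 13*w + 30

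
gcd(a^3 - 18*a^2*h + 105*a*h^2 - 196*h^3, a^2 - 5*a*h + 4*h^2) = a - 4*h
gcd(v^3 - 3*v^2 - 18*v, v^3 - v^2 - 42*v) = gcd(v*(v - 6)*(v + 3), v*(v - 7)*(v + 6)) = v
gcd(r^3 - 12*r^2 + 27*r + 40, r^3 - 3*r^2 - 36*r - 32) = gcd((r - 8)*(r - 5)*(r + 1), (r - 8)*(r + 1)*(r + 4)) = r^2 - 7*r - 8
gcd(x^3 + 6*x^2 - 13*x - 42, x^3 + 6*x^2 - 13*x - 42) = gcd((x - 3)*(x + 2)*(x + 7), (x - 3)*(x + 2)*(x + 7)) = x^3 + 6*x^2 - 13*x - 42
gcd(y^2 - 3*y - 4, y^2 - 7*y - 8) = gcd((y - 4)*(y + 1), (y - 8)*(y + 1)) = y + 1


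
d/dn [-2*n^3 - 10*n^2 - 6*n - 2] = -6*n^2 - 20*n - 6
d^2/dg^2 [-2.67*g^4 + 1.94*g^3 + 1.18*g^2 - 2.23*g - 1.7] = -32.04*g^2 + 11.64*g + 2.36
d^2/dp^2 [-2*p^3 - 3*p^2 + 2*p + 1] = -12*p - 6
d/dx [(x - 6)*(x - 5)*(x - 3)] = 3*x^2 - 28*x + 63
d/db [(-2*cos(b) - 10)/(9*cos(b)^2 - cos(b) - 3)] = 2*(9*sin(b)^2 - 90*cos(b) - 7)*sin(b)/(-9*cos(b)^2 + cos(b) + 3)^2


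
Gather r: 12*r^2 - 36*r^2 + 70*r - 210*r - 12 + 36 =-24*r^2 - 140*r + 24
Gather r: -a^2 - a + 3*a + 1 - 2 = -a^2 + 2*a - 1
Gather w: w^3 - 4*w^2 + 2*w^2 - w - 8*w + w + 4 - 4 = w^3 - 2*w^2 - 8*w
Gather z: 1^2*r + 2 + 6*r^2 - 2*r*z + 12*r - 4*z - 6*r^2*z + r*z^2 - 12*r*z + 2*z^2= 6*r^2 + 13*r + z^2*(r + 2) + z*(-6*r^2 - 14*r - 4) + 2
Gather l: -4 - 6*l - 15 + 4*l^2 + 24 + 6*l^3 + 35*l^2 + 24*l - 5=6*l^3 + 39*l^2 + 18*l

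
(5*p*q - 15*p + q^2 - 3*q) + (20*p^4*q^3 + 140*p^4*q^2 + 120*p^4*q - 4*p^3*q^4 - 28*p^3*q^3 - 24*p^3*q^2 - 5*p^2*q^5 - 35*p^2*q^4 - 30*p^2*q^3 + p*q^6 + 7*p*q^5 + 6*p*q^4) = 20*p^4*q^3 + 140*p^4*q^2 + 120*p^4*q - 4*p^3*q^4 - 28*p^3*q^3 - 24*p^3*q^2 - 5*p^2*q^5 - 35*p^2*q^4 - 30*p^2*q^3 + p*q^6 + 7*p*q^5 + 6*p*q^4 + 5*p*q - 15*p + q^2 - 3*q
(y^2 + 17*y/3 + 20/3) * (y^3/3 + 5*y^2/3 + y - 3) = y^5/3 + 32*y^4/9 + 38*y^3/3 + 124*y^2/9 - 31*y/3 - 20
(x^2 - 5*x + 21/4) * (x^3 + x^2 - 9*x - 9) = x^5 - 4*x^4 - 35*x^3/4 + 165*x^2/4 - 9*x/4 - 189/4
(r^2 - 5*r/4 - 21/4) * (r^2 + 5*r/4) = r^4 - 109*r^2/16 - 105*r/16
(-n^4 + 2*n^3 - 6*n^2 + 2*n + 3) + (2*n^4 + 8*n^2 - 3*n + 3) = n^4 + 2*n^3 + 2*n^2 - n + 6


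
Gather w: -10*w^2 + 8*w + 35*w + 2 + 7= -10*w^2 + 43*w + 9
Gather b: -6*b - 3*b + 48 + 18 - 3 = 63 - 9*b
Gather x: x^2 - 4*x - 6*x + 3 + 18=x^2 - 10*x + 21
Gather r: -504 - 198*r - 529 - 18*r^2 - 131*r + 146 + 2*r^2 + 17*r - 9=-16*r^2 - 312*r - 896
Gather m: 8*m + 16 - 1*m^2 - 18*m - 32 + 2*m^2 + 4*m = m^2 - 6*m - 16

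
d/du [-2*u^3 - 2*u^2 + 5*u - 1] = -6*u^2 - 4*u + 5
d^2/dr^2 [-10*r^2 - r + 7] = -20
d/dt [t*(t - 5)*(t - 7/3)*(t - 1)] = 4*t^3 - 25*t^2 + 38*t - 35/3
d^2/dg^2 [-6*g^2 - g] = -12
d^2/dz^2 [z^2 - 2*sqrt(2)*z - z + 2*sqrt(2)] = 2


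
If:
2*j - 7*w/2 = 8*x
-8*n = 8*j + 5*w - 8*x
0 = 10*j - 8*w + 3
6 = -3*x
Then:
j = 235/38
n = -53/4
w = 154/19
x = -2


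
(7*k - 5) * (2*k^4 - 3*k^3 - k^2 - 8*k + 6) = 14*k^5 - 31*k^4 + 8*k^3 - 51*k^2 + 82*k - 30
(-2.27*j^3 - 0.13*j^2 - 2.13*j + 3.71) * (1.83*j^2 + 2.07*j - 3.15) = -4.1541*j^5 - 4.9368*j^4 + 2.9835*j^3 + 2.7897*j^2 + 14.3892*j - 11.6865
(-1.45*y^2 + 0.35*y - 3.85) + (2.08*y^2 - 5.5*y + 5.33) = 0.63*y^2 - 5.15*y + 1.48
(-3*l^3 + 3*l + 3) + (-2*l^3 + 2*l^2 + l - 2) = -5*l^3 + 2*l^2 + 4*l + 1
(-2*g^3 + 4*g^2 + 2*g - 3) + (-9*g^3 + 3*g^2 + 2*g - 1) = -11*g^3 + 7*g^2 + 4*g - 4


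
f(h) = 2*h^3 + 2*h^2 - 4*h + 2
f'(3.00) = 62.00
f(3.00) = 62.00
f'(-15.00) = 1286.00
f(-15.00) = -6238.00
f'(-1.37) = 1.78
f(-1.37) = 6.09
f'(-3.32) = 48.85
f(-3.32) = -35.86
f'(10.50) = 699.50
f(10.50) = 2495.75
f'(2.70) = 50.54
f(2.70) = 45.15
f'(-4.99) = 125.44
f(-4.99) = -176.74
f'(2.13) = 31.74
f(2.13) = 21.88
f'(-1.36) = 1.66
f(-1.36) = 6.11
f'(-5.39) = 148.75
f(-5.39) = -231.52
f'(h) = 6*h^2 + 4*h - 4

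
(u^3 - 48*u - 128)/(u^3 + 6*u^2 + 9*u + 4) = (u^2 - 4*u - 32)/(u^2 + 2*u + 1)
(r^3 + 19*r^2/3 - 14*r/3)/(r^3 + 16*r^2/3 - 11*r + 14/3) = r/(r - 1)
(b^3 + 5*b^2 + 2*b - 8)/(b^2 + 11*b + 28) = (b^2 + b - 2)/(b + 7)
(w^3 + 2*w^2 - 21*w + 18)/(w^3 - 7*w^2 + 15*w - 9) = (w + 6)/(w - 3)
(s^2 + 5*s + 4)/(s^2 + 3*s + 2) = (s + 4)/(s + 2)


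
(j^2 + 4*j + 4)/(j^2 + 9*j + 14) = (j + 2)/(j + 7)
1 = 1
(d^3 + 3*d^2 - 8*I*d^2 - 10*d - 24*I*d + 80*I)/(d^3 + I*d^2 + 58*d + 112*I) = (d^2 + 3*d - 10)/(d^2 + 9*I*d - 14)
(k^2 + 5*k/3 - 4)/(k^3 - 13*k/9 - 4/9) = 3*(k + 3)/(3*k^2 + 4*k + 1)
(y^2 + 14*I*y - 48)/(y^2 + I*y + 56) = (y + 6*I)/(y - 7*I)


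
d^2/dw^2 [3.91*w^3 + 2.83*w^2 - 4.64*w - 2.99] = 23.46*w + 5.66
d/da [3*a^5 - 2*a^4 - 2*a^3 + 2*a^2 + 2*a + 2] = 15*a^4 - 8*a^3 - 6*a^2 + 4*a + 2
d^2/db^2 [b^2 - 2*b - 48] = 2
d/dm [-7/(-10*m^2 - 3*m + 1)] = 7*(-20*m - 3)/(10*m^2 + 3*m - 1)^2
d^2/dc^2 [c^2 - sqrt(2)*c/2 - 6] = 2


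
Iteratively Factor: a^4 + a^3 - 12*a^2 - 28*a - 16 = (a + 2)*(a^3 - a^2 - 10*a - 8) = (a + 2)^2*(a^2 - 3*a - 4) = (a + 1)*(a + 2)^2*(a - 4)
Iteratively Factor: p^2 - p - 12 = (p - 4)*(p + 3)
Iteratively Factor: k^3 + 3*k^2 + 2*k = (k + 2)*(k^2 + k) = (k + 1)*(k + 2)*(k)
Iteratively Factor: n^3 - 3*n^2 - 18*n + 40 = (n + 4)*(n^2 - 7*n + 10) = (n - 5)*(n + 4)*(n - 2)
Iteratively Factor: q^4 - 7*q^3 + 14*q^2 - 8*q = (q - 1)*(q^3 - 6*q^2 + 8*q) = (q - 4)*(q - 1)*(q^2 - 2*q) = (q - 4)*(q - 2)*(q - 1)*(q)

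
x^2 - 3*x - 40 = (x - 8)*(x + 5)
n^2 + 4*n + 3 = (n + 1)*(n + 3)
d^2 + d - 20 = (d - 4)*(d + 5)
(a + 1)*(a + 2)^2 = a^3 + 5*a^2 + 8*a + 4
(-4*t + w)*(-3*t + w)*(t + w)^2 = 12*t^4 + 17*t^3*w - t^2*w^2 - 5*t*w^3 + w^4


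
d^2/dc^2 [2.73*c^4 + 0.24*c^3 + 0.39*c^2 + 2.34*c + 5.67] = 32.76*c^2 + 1.44*c + 0.78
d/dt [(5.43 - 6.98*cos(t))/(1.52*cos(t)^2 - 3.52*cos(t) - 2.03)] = (-10.6096*cos(t)^2 + 16.5072*cos(t) - 33.283)*sin(t)/(2.3104*cos(t)^4 - 10.7008*cos(t)^3 + 6.2192*cos(t)^2 + 14.2912*cos(t) + 4.1209)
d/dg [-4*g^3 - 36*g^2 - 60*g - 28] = -12*g^2 - 72*g - 60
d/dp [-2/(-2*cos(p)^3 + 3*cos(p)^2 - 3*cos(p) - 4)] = 24*(-2*cos(p) + cos(2*p) + 2)*sin(p)/(9*cos(p) - 3*cos(2*p) + cos(3*p) + 5)^2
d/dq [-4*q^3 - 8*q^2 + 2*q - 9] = -12*q^2 - 16*q + 2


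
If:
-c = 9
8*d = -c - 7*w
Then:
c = -9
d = 9/8 - 7*w/8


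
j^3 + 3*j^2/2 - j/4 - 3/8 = (j - 1/2)*(j + 1/2)*(j + 3/2)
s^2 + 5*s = s*(s + 5)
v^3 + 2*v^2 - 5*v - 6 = (v - 2)*(v + 1)*(v + 3)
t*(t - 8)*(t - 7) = t^3 - 15*t^2 + 56*t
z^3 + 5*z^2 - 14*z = z*(z - 2)*(z + 7)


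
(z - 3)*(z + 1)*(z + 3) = z^3 + z^2 - 9*z - 9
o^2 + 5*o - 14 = (o - 2)*(o + 7)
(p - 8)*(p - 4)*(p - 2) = p^3 - 14*p^2 + 56*p - 64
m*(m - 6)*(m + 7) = m^3 + m^2 - 42*m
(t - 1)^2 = t^2 - 2*t + 1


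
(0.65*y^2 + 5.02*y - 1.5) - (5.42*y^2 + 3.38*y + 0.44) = -4.77*y^2 + 1.64*y - 1.94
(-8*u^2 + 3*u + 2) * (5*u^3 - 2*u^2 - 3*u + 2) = -40*u^5 + 31*u^4 + 28*u^3 - 29*u^2 + 4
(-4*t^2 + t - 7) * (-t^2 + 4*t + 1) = 4*t^4 - 17*t^3 + 7*t^2 - 27*t - 7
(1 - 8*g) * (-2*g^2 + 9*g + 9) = 16*g^3 - 74*g^2 - 63*g + 9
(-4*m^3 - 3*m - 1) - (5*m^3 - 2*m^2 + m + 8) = -9*m^3 + 2*m^2 - 4*m - 9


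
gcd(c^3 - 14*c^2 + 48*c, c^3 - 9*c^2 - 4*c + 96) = c - 8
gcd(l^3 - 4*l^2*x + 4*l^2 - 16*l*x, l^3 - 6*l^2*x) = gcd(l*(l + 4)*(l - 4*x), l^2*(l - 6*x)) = l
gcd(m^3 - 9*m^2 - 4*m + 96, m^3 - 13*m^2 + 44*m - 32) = m^2 - 12*m + 32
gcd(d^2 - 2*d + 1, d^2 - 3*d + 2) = d - 1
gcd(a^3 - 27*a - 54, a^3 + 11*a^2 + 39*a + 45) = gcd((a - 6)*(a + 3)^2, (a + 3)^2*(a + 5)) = a^2 + 6*a + 9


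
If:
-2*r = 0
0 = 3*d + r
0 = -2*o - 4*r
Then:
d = 0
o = 0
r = 0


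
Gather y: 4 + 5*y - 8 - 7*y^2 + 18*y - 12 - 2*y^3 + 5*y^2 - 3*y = -2*y^3 - 2*y^2 + 20*y - 16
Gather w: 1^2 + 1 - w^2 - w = -w^2 - w + 2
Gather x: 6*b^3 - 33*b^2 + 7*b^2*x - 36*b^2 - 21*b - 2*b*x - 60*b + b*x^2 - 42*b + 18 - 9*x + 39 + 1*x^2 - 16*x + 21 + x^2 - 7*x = 6*b^3 - 69*b^2 - 123*b + x^2*(b + 2) + x*(7*b^2 - 2*b - 32) + 78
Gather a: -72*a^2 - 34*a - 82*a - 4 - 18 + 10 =-72*a^2 - 116*a - 12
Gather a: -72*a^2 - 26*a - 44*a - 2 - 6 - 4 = -72*a^2 - 70*a - 12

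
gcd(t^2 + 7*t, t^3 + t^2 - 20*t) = t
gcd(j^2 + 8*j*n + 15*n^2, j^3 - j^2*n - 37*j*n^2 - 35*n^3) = j + 5*n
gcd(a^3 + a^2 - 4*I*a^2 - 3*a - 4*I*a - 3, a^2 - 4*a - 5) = a + 1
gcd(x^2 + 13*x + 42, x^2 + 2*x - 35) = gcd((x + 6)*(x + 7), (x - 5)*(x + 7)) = x + 7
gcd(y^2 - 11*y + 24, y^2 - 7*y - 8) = y - 8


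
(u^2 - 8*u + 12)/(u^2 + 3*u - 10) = (u - 6)/(u + 5)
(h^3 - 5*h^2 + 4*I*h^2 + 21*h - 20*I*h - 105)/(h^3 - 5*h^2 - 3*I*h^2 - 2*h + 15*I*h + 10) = (h^2 + 4*I*h + 21)/(h^2 - 3*I*h - 2)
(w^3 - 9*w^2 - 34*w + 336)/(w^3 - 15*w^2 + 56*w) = (w + 6)/w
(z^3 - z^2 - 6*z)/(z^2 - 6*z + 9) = z*(z + 2)/(z - 3)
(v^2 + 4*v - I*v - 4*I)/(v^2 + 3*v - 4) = (v - I)/(v - 1)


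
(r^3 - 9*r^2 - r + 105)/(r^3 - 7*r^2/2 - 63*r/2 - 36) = 2*(r^2 - 12*r + 35)/(2*r^2 - 13*r - 24)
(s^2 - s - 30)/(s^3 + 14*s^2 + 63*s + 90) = (s - 6)/(s^2 + 9*s + 18)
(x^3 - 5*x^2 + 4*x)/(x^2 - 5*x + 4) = x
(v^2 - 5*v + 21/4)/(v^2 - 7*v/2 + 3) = (v - 7/2)/(v - 2)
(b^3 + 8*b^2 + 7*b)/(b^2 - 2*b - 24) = b*(b^2 + 8*b + 7)/(b^2 - 2*b - 24)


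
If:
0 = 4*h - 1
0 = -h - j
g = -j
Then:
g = 1/4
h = 1/4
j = -1/4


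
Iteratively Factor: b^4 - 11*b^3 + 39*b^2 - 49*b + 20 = (b - 4)*(b^3 - 7*b^2 + 11*b - 5) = (b - 4)*(b - 1)*(b^2 - 6*b + 5) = (b - 4)*(b - 1)^2*(b - 5)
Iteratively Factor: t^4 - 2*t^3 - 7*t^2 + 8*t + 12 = (t - 2)*(t^3 - 7*t - 6) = (t - 2)*(t + 1)*(t^2 - t - 6) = (t - 2)*(t + 1)*(t + 2)*(t - 3)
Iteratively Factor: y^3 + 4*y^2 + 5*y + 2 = (y + 1)*(y^2 + 3*y + 2) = (y + 1)*(y + 2)*(y + 1)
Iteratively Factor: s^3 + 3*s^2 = (s)*(s^2 + 3*s) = s*(s + 3)*(s)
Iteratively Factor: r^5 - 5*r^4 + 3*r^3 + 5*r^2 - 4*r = (r)*(r^4 - 5*r^3 + 3*r^2 + 5*r - 4) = r*(r - 1)*(r^3 - 4*r^2 - r + 4) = r*(r - 1)^2*(r^2 - 3*r - 4) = r*(r - 1)^2*(r + 1)*(r - 4)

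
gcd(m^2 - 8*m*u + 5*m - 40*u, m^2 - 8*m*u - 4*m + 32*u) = -m + 8*u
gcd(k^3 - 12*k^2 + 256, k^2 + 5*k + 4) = k + 4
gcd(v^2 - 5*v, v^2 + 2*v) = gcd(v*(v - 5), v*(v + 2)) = v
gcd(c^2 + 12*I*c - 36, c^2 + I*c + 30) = c + 6*I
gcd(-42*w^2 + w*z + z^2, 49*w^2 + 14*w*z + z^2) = 7*w + z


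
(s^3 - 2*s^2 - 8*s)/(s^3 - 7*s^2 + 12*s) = (s + 2)/(s - 3)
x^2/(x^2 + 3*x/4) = 4*x/(4*x + 3)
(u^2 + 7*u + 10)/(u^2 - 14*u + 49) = (u^2 + 7*u + 10)/(u^2 - 14*u + 49)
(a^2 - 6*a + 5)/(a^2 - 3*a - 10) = (a - 1)/(a + 2)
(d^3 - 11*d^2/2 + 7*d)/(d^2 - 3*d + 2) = d*(2*d - 7)/(2*(d - 1))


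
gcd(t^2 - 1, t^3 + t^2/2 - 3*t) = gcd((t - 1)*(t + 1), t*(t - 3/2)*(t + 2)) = 1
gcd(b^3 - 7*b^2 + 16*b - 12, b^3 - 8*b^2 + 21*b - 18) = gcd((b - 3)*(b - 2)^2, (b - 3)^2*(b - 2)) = b^2 - 5*b + 6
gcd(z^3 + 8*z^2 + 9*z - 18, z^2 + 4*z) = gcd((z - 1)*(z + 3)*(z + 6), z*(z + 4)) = 1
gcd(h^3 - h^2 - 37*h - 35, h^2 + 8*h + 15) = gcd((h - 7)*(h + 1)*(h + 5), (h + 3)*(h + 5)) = h + 5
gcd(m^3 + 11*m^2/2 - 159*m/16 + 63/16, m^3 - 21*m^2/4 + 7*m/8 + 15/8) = m - 3/4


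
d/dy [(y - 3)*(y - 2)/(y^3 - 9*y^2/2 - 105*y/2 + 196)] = 4*(-y^4 + 10*y^3 - 93*y^2 + 446*y - 665)/(4*y^6 - 36*y^5 - 339*y^4 + 3458*y^3 + 3969*y^2 - 82320*y + 153664)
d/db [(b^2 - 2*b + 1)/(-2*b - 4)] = (-b^2 - 4*b + 5)/(2*(b^2 + 4*b + 4))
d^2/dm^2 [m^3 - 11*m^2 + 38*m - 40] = 6*m - 22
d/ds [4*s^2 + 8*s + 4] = 8*s + 8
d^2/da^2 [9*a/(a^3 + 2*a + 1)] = 18*(a*(3*a^2 + 2)^2 - 2*(3*a^2 + 1)*(a^3 + 2*a + 1))/(a^3 + 2*a + 1)^3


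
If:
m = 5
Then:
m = 5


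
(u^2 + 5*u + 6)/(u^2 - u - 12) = (u + 2)/(u - 4)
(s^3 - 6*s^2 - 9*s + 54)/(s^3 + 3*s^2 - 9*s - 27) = (s - 6)/(s + 3)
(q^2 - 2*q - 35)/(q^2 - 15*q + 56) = (q + 5)/(q - 8)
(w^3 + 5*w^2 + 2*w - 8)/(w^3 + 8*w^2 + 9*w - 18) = (w^2 + 6*w + 8)/(w^2 + 9*w + 18)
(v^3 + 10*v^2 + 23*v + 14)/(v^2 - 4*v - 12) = (v^2 + 8*v + 7)/(v - 6)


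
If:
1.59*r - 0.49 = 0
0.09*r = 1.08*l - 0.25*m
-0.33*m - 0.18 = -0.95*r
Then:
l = 0.10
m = 0.34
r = 0.31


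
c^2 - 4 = (c - 2)*(c + 2)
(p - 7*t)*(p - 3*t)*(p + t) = p^3 - 9*p^2*t + 11*p*t^2 + 21*t^3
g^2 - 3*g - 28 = (g - 7)*(g + 4)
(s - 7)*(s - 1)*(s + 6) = s^3 - 2*s^2 - 41*s + 42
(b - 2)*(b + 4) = b^2 + 2*b - 8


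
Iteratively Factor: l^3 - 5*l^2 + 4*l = (l - 1)*(l^2 - 4*l) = l*(l - 1)*(l - 4)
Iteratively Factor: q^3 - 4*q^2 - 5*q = (q - 5)*(q^2 + q) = q*(q - 5)*(q + 1)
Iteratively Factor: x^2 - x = (x)*(x - 1)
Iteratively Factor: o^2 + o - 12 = (o + 4)*(o - 3)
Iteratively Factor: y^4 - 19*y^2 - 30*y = (y)*(y^3 - 19*y - 30) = y*(y - 5)*(y^2 + 5*y + 6) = y*(y - 5)*(y + 2)*(y + 3)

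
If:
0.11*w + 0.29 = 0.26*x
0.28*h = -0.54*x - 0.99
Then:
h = -1.92857142857143*x - 3.53571428571429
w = 2.36363636363636*x - 2.63636363636364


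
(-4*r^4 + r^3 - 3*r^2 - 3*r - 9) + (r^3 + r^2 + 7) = -4*r^4 + 2*r^3 - 2*r^2 - 3*r - 2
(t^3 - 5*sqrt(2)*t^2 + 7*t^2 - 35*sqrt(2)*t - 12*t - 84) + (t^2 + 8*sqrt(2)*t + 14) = t^3 - 5*sqrt(2)*t^2 + 8*t^2 - 27*sqrt(2)*t - 12*t - 70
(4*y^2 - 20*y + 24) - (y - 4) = 4*y^2 - 21*y + 28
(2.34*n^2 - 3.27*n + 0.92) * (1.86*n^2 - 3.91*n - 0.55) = 4.3524*n^4 - 15.2316*n^3 + 13.2099*n^2 - 1.7987*n - 0.506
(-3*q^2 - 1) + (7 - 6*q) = -3*q^2 - 6*q + 6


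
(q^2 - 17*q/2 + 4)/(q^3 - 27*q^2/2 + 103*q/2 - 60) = (2*q - 1)/(2*q^2 - 11*q + 15)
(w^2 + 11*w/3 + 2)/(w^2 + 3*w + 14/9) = 3*(w + 3)/(3*w + 7)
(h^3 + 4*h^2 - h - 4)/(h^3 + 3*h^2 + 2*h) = (h^2 + 3*h - 4)/(h*(h + 2))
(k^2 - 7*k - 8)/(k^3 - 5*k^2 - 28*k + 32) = (k + 1)/(k^2 + 3*k - 4)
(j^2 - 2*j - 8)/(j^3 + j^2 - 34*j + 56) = (j + 2)/(j^2 + 5*j - 14)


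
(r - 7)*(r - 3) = r^2 - 10*r + 21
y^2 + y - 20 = (y - 4)*(y + 5)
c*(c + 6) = c^2 + 6*c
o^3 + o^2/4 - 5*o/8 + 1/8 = (o - 1/2)*(o - 1/4)*(o + 1)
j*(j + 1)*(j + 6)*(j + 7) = j^4 + 14*j^3 + 55*j^2 + 42*j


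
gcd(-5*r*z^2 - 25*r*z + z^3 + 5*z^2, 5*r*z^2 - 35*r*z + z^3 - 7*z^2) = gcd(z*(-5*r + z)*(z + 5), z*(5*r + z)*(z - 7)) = z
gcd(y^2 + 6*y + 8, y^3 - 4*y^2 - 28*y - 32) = y + 2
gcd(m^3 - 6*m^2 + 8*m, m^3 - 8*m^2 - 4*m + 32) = m - 2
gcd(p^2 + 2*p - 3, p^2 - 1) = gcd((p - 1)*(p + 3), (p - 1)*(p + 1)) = p - 1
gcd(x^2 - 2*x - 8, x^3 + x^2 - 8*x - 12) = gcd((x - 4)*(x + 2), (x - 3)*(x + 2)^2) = x + 2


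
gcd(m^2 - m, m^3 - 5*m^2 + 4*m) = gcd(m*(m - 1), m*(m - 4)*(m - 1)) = m^2 - m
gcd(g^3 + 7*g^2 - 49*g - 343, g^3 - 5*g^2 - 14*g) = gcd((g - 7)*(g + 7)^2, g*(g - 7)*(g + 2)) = g - 7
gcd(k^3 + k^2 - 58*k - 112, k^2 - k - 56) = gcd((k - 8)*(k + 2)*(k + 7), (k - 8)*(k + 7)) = k^2 - k - 56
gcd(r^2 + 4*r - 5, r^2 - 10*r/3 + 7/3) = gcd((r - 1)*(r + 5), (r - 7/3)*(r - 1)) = r - 1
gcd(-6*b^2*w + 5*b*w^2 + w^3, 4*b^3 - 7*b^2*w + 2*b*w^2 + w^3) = -b + w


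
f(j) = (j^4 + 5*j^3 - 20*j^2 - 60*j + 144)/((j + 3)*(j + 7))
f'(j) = (4*j^3 + 15*j^2 - 40*j - 60)/((j + 3)*(j + 7)) - (j^4 + 5*j^3 - 20*j^2 - 60*j + 144)/((j + 3)*(j + 7)^2) - (j^4 + 5*j^3 - 20*j^2 - 60*j + 144)/((j + 3)^2*(j + 7)) = (2*j^5 + 35*j^4 + 184*j^3 + 175*j^2 - 1128*j - 2700)/(j^4 + 20*j^3 + 142*j^2 + 420*j + 441)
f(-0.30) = 8.85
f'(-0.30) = -7.18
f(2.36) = -0.24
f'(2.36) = -0.29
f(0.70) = 3.30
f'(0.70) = -4.11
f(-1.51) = 21.64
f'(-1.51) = -15.92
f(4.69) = 4.70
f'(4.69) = 4.49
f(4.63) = 4.43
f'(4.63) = 4.37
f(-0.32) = 8.99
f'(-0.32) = -7.26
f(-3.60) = -17.39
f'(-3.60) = -68.86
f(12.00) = 90.95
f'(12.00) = 19.09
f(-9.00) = 165.00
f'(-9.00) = -6.75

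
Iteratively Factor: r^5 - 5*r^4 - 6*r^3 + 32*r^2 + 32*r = (r)*(r^4 - 5*r^3 - 6*r^2 + 32*r + 32) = r*(r + 1)*(r^3 - 6*r^2 + 32) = r*(r - 4)*(r + 1)*(r^2 - 2*r - 8) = r*(r - 4)*(r + 1)*(r + 2)*(r - 4)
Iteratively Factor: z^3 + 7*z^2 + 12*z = (z)*(z^2 + 7*z + 12) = z*(z + 3)*(z + 4)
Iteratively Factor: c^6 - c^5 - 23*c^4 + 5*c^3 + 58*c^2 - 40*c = (c - 5)*(c^5 + 4*c^4 - 3*c^3 - 10*c^2 + 8*c) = (c - 5)*(c + 4)*(c^4 - 3*c^2 + 2*c) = (c - 5)*(c - 1)*(c + 4)*(c^3 + c^2 - 2*c) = (c - 5)*(c - 1)*(c + 2)*(c + 4)*(c^2 - c) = c*(c - 5)*(c - 1)*(c + 2)*(c + 4)*(c - 1)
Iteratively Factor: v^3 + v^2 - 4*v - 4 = (v + 1)*(v^2 - 4) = (v - 2)*(v + 1)*(v + 2)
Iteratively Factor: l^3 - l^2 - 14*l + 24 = (l - 2)*(l^2 + l - 12) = (l - 3)*(l - 2)*(l + 4)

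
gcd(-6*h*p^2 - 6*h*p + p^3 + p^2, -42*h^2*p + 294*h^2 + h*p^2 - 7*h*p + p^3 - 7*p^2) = -6*h + p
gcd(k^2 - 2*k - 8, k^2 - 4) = k + 2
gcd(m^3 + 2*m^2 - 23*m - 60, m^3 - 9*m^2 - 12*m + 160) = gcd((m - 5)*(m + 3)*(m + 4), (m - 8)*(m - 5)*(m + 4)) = m^2 - m - 20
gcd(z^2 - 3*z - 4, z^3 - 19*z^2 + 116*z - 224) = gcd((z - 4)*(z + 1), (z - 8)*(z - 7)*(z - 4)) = z - 4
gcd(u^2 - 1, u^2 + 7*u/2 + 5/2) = u + 1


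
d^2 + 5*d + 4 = (d + 1)*(d + 4)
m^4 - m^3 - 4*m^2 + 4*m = m*(m - 2)*(m - 1)*(m + 2)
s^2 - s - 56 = (s - 8)*(s + 7)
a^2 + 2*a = a*(a + 2)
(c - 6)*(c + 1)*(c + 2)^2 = c^4 - c^3 - 22*c^2 - 44*c - 24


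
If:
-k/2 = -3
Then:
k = 6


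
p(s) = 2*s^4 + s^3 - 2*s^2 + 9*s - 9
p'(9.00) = 6048.00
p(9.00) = 13761.00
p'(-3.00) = -168.00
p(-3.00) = 81.00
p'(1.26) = 24.73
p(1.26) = 6.21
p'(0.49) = 8.70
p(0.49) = -4.84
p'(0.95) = 14.77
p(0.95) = 0.23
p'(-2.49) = -85.95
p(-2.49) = 17.63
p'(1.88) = 65.24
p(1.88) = 32.48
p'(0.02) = 8.92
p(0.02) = -8.82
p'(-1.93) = -29.62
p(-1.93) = -13.26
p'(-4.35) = -575.34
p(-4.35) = 547.81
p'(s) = 8*s^3 + 3*s^2 - 4*s + 9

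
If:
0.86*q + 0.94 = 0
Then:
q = -1.09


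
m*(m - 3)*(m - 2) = m^3 - 5*m^2 + 6*m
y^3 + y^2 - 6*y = y*(y - 2)*(y + 3)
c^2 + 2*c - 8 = (c - 2)*(c + 4)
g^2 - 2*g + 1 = (g - 1)^2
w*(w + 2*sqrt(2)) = w^2 + 2*sqrt(2)*w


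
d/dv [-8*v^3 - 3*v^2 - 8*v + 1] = -24*v^2 - 6*v - 8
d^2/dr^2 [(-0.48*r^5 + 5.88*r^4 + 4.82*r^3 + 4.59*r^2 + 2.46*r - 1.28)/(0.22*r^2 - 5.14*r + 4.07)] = (-0.139392*r^7 + 9.253728*r^6 - 199.807776*r^5 + 1264.91832*r^4 - 1870.485664*r^3 + 538.7877*r^2 + 474.525348*r + 189.649246)/(0.010648*r^6 - 0.746328*r^5 + 18.0279*r^4 - 163.41088*r^3 + 333.51615*r^2 - 255.430758*r + 67.419143)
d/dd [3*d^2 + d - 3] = 6*d + 1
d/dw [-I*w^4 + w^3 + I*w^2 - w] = -4*I*w^3 + 3*w^2 + 2*I*w - 1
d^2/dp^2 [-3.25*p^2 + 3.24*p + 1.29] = -6.50000000000000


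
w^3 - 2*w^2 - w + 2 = (w - 2)*(w - 1)*(w + 1)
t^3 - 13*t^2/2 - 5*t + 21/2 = (t - 7)*(t - 1)*(t + 3/2)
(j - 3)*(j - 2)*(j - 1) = j^3 - 6*j^2 + 11*j - 6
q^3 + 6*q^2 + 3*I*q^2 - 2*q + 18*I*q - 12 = (q + 6)*(q + I)*(q + 2*I)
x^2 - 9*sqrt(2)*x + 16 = (x - 8*sqrt(2))*(x - sqrt(2))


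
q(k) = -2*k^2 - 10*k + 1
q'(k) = -4*k - 10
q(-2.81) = 13.31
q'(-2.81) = 1.24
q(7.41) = -182.92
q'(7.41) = -39.64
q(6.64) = -153.58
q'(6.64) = -36.56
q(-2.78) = 13.34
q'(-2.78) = 1.12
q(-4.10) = 8.38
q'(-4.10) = 6.40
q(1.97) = -26.46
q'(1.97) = -17.88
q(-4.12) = 8.25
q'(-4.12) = 6.48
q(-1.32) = 10.72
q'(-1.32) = -4.72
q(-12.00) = -167.00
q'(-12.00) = 38.00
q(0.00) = 1.00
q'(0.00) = -10.00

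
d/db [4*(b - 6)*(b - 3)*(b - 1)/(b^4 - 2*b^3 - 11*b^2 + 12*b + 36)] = 4*(-b^3 + 16*b^2 - 51*b + 66)/(b^5 - 15*b^3 - 10*b^2 + 60*b + 72)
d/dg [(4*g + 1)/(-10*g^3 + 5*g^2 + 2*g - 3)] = 2*(40*g^3 + 5*g^2 - 5*g - 7)/(100*g^6 - 100*g^5 - 15*g^4 + 80*g^3 - 26*g^2 - 12*g + 9)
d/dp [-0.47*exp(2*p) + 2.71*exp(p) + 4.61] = (2.71 - 0.94*exp(p))*exp(p)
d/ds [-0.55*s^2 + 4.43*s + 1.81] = 4.43 - 1.1*s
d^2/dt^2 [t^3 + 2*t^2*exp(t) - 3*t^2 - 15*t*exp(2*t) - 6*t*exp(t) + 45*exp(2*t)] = 2*t^2*exp(t) - 60*t*exp(2*t) + 2*t*exp(t) + 6*t + 120*exp(2*t) - 8*exp(t) - 6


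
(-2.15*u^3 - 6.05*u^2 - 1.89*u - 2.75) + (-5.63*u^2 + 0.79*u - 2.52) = -2.15*u^3 - 11.68*u^2 - 1.1*u - 5.27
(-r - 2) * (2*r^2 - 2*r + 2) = -2*r^3 - 2*r^2 + 2*r - 4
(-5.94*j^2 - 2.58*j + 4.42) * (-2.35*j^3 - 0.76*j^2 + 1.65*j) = 13.959*j^5 + 10.5774*j^4 - 18.2272*j^3 - 7.6162*j^2 + 7.293*j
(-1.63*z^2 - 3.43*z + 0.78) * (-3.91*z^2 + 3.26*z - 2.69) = 6.3733*z^4 + 8.0975*z^3 - 9.8469*z^2 + 11.7695*z - 2.0982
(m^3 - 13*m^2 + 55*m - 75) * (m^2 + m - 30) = m^5 - 12*m^4 + 12*m^3 + 370*m^2 - 1725*m + 2250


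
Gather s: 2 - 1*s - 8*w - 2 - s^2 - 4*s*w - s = -s^2 + s*(-4*w - 2) - 8*w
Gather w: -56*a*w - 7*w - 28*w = w*(-56*a - 35)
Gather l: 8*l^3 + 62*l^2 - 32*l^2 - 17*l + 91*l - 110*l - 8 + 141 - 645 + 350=8*l^3 + 30*l^2 - 36*l - 162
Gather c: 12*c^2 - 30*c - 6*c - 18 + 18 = 12*c^2 - 36*c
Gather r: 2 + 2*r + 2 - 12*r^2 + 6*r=-12*r^2 + 8*r + 4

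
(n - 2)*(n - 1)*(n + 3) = n^3 - 7*n + 6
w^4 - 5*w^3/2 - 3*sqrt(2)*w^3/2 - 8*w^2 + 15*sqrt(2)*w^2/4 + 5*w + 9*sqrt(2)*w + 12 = (w - 4)*(w + 3/2)*(w - 2*sqrt(2))*(w + sqrt(2)/2)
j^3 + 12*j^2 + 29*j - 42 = (j - 1)*(j + 6)*(j + 7)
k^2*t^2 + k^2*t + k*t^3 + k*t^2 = t*(k + t)*(k*t + k)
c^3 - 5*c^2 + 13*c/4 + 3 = (c - 4)*(c - 3/2)*(c + 1/2)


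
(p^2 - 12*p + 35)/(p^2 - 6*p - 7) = (p - 5)/(p + 1)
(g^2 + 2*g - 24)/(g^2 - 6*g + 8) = (g + 6)/(g - 2)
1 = 1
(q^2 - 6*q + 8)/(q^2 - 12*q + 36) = (q^2 - 6*q + 8)/(q^2 - 12*q + 36)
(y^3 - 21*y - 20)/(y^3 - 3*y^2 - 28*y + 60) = (y^3 - 21*y - 20)/(y^3 - 3*y^2 - 28*y + 60)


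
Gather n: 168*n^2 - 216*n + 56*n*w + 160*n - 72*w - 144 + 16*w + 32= 168*n^2 + n*(56*w - 56) - 56*w - 112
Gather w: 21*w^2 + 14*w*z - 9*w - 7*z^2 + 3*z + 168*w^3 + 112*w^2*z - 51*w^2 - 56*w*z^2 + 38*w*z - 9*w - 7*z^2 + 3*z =168*w^3 + w^2*(112*z - 30) + w*(-56*z^2 + 52*z - 18) - 14*z^2 + 6*z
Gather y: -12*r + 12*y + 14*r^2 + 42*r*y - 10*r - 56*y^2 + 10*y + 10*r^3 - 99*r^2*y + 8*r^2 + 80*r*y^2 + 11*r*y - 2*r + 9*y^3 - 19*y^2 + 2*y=10*r^3 + 22*r^2 - 24*r + 9*y^3 + y^2*(80*r - 75) + y*(-99*r^2 + 53*r + 24)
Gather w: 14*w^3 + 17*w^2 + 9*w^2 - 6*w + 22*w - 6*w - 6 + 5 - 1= 14*w^3 + 26*w^2 + 10*w - 2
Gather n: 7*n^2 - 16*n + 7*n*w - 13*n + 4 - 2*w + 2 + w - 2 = 7*n^2 + n*(7*w - 29) - w + 4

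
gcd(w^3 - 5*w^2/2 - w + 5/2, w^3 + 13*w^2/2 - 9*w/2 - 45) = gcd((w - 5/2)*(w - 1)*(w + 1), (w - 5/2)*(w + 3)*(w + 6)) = w - 5/2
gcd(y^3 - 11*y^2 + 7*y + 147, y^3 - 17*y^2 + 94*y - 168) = y - 7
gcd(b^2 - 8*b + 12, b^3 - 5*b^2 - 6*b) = b - 6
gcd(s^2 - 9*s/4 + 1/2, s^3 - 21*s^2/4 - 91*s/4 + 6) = s - 1/4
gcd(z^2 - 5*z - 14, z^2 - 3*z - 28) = z - 7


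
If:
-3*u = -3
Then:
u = 1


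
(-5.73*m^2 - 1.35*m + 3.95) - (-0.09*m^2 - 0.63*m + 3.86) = -5.64*m^2 - 0.72*m + 0.0900000000000003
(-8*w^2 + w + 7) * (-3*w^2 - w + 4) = 24*w^4 + 5*w^3 - 54*w^2 - 3*w + 28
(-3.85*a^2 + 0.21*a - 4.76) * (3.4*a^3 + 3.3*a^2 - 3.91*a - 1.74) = -13.09*a^5 - 11.991*a^4 - 0.437499999999996*a^3 - 9.8301*a^2 + 18.2462*a + 8.2824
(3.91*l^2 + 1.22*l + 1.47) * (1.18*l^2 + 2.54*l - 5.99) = 4.6138*l^4 + 11.371*l^3 - 18.5875*l^2 - 3.574*l - 8.8053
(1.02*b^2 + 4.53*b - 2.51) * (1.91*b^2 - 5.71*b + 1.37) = 1.9482*b^4 + 2.8281*b^3 - 29.263*b^2 + 20.5382*b - 3.4387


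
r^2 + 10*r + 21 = (r + 3)*(r + 7)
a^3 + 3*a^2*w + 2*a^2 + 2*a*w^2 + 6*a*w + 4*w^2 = (a + 2)*(a + w)*(a + 2*w)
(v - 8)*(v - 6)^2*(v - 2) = v^4 - 22*v^3 + 172*v^2 - 552*v + 576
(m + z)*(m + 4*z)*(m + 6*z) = m^3 + 11*m^2*z + 34*m*z^2 + 24*z^3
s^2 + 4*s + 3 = (s + 1)*(s + 3)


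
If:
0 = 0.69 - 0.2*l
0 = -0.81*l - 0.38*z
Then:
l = 3.45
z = -7.35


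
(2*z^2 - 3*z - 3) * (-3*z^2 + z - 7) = -6*z^4 + 11*z^3 - 8*z^2 + 18*z + 21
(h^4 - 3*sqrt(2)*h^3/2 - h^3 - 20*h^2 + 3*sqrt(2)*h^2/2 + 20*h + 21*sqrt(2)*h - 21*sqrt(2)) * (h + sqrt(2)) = h^5 - h^4 - sqrt(2)*h^4/2 - 23*h^3 + sqrt(2)*h^3/2 + sqrt(2)*h^2 + 23*h^2 - sqrt(2)*h + 42*h - 42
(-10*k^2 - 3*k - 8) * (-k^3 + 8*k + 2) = 10*k^5 + 3*k^4 - 72*k^3 - 44*k^2 - 70*k - 16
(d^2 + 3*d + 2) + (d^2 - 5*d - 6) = 2*d^2 - 2*d - 4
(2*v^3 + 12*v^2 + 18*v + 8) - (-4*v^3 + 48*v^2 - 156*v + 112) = 6*v^3 - 36*v^2 + 174*v - 104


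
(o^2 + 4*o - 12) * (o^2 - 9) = o^4 + 4*o^3 - 21*o^2 - 36*o + 108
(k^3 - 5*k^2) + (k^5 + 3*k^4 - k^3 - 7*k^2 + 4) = k^5 + 3*k^4 - 12*k^2 + 4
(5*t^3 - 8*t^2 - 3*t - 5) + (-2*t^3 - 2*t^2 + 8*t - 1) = 3*t^3 - 10*t^2 + 5*t - 6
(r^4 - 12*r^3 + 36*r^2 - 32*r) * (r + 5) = r^5 - 7*r^4 - 24*r^3 + 148*r^2 - 160*r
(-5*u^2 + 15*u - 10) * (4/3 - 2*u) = 10*u^3 - 110*u^2/3 + 40*u - 40/3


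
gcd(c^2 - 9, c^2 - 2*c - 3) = c - 3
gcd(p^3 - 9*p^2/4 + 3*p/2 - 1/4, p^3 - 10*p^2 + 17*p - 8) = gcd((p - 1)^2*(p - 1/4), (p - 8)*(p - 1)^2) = p^2 - 2*p + 1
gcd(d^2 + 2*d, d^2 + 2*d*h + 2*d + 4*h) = d + 2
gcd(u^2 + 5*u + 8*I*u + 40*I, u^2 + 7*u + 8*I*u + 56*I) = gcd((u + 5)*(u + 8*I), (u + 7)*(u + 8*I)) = u + 8*I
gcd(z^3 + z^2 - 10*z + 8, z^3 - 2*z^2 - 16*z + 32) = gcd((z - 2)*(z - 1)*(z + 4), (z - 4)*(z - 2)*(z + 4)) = z^2 + 2*z - 8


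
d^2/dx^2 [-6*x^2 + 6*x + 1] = -12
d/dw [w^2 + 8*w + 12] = 2*w + 8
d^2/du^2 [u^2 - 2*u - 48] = 2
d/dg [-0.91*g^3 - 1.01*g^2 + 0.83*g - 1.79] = -2.73*g^2 - 2.02*g + 0.83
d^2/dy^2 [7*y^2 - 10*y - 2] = 14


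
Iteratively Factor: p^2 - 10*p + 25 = (p - 5)*(p - 5)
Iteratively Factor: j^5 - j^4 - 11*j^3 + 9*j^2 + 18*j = (j - 2)*(j^4 + j^3 - 9*j^2 - 9*j) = (j - 2)*(j + 1)*(j^3 - 9*j) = (j - 3)*(j - 2)*(j + 1)*(j^2 + 3*j) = j*(j - 3)*(j - 2)*(j + 1)*(j + 3)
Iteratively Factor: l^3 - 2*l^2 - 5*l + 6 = (l + 2)*(l^2 - 4*l + 3) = (l - 1)*(l + 2)*(l - 3)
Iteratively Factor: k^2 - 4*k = (k)*(k - 4)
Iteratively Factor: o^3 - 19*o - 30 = (o + 3)*(o^2 - 3*o - 10) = (o - 5)*(o + 3)*(o + 2)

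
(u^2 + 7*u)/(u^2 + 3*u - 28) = u/(u - 4)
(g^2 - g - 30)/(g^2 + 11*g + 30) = (g - 6)/(g + 6)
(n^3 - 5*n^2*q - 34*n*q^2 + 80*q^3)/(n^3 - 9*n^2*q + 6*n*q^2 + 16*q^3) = (n + 5*q)/(n + q)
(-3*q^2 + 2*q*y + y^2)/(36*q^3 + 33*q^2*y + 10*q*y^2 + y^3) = (-q + y)/(12*q^2 + 7*q*y + y^2)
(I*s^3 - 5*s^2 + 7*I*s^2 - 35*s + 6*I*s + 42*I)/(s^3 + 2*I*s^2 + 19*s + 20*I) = (I*s^3 + s^2*(-5 + 7*I) + s*(-35 + 6*I) + 42*I)/(s^3 + 2*I*s^2 + 19*s + 20*I)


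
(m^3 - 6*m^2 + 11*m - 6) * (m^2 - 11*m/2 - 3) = m^5 - 23*m^4/2 + 41*m^3 - 97*m^2/2 + 18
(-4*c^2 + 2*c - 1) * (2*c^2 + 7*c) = -8*c^4 - 24*c^3 + 12*c^2 - 7*c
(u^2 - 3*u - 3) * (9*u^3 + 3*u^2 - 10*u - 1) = 9*u^5 - 24*u^4 - 46*u^3 + 20*u^2 + 33*u + 3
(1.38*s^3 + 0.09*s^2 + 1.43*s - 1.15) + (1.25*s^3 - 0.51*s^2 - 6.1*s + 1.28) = 2.63*s^3 - 0.42*s^2 - 4.67*s + 0.13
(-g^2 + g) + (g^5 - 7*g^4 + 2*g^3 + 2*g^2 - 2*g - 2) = g^5 - 7*g^4 + 2*g^3 + g^2 - g - 2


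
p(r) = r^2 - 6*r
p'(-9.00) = -24.00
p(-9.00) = 135.00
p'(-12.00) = -30.00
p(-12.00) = 216.00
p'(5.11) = 4.22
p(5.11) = -4.55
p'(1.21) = -3.58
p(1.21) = -5.80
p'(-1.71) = -9.42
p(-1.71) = 13.18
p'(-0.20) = -6.40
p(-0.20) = 1.24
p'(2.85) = -0.30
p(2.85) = -8.98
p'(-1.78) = -9.56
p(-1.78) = 13.85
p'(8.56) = 11.12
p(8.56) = 21.91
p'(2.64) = -0.72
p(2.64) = -8.87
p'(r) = 2*r - 6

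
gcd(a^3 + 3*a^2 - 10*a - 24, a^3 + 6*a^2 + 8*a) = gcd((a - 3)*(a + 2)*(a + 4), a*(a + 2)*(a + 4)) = a^2 + 6*a + 8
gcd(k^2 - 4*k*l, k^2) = k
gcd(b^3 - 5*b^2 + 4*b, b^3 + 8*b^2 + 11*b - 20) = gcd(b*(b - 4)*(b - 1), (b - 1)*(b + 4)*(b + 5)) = b - 1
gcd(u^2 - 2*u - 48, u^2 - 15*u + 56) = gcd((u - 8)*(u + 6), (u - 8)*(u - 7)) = u - 8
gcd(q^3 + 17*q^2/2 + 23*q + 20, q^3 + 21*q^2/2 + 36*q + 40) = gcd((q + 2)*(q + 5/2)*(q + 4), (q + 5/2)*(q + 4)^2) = q^2 + 13*q/2 + 10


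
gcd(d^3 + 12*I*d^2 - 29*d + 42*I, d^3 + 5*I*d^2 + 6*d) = d^2 + 5*I*d + 6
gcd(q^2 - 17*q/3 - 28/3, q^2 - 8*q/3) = 1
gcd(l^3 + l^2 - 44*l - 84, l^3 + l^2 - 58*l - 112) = l + 2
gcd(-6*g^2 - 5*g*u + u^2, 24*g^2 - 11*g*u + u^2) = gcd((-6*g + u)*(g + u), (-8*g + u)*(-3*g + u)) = 1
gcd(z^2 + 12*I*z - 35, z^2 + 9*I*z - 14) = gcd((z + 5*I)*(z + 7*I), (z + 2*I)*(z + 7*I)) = z + 7*I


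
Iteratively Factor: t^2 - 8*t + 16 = (t - 4)*(t - 4)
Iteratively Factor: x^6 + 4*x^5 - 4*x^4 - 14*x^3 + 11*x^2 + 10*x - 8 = (x + 1)*(x^5 + 3*x^4 - 7*x^3 - 7*x^2 + 18*x - 8) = (x - 1)*(x + 1)*(x^4 + 4*x^3 - 3*x^2 - 10*x + 8) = (x - 1)^2*(x + 1)*(x^3 + 5*x^2 + 2*x - 8) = (x - 1)^3*(x + 1)*(x^2 + 6*x + 8) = (x - 1)^3*(x + 1)*(x + 2)*(x + 4)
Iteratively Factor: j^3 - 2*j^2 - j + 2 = (j - 1)*(j^2 - j - 2) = (j - 2)*(j - 1)*(j + 1)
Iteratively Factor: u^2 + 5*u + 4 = (u + 1)*(u + 4)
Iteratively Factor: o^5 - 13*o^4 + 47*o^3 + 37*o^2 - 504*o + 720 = (o - 5)*(o^4 - 8*o^3 + 7*o^2 + 72*o - 144) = (o - 5)*(o + 3)*(o^3 - 11*o^2 + 40*o - 48) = (o - 5)*(o - 4)*(o + 3)*(o^2 - 7*o + 12) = (o - 5)*(o - 4)^2*(o + 3)*(o - 3)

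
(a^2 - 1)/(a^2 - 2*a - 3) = (a - 1)/(a - 3)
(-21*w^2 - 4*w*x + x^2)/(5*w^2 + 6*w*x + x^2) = (-21*w^2 - 4*w*x + x^2)/(5*w^2 + 6*w*x + x^2)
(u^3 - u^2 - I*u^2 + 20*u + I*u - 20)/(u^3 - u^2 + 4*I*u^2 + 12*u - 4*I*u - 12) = (u^2 - I*u + 20)/(u^2 + 4*I*u + 12)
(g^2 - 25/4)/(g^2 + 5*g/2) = (g - 5/2)/g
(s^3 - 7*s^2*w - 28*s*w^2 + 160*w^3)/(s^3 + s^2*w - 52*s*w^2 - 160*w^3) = (s - 4*w)/(s + 4*w)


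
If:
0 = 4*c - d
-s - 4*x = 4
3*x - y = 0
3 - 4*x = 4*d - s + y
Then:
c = -11*y/48 - 1/16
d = -11*y/12 - 1/4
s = -4*y/3 - 4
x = y/3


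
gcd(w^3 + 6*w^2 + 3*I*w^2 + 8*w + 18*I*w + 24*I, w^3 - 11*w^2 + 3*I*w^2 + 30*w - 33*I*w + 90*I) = w + 3*I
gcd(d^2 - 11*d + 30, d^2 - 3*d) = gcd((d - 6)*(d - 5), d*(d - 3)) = 1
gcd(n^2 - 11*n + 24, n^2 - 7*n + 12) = n - 3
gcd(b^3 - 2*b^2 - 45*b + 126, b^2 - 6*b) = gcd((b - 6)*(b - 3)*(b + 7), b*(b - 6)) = b - 6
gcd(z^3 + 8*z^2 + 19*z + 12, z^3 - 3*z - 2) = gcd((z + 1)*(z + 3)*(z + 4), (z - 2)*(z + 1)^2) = z + 1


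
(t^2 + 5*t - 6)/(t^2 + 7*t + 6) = (t - 1)/(t + 1)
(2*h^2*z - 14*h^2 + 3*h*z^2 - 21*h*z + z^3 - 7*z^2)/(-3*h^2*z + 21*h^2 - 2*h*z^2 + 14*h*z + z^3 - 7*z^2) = (2*h + z)/(-3*h + z)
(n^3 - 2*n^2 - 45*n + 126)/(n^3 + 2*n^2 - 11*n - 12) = (n^2 + n - 42)/(n^2 + 5*n + 4)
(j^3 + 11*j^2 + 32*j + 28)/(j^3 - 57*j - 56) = (j^2 + 4*j + 4)/(j^2 - 7*j - 8)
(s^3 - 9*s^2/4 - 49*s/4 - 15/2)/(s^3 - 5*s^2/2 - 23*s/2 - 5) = (4*s + 3)/(2*(2*s + 1))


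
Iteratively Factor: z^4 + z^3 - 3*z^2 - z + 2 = (z + 1)*(z^3 - 3*z + 2) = (z - 1)*(z + 1)*(z^2 + z - 2) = (z - 1)^2*(z + 1)*(z + 2)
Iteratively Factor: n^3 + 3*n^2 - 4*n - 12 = (n + 2)*(n^2 + n - 6) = (n + 2)*(n + 3)*(n - 2)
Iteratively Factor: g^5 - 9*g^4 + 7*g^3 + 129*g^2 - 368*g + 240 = (g - 3)*(g^4 - 6*g^3 - 11*g^2 + 96*g - 80) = (g - 3)*(g + 4)*(g^3 - 10*g^2 + 29*g - 20) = (g - 4)*(g - 3)*(g + 4)*(g^2 - 6*g + 5) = (g - 4)*(g - 3)*(g - 1)*(g + 4)*(g - 5)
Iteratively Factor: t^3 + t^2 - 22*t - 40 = (t - 5)*(t^2 + 6*t + 8) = (t - 5)*(t + 2)*(t + 4)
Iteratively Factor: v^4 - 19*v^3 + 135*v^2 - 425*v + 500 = (v - 5)*(v^3 - 14*v^2 + 65*v - 100) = (v - 5)*(v - 4)*(v^2 - 10*v + 25) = (v - 5)^2*(v - 4)*(v - 5)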